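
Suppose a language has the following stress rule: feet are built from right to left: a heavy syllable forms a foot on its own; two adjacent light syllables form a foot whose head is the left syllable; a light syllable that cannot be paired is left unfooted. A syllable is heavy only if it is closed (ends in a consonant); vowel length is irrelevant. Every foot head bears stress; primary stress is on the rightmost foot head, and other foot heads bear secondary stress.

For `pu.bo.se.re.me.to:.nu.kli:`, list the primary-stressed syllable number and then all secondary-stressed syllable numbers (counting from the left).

primary 7, secondary 1, 3, 5

Weights: 1 pu L, 2 bo L, 3 se L, 4 re L, 5 me L, 6 to: L, 7 nu L, 8 kli: L.
Parse right to left (heavy = foot alone; LL = one foot; stranded L unfooted): (ˈpu.bo) (ˈse.re) (ˈme.to:) (ˈnu.kli:).
Foot heads: 1, 3, 5, 7.
Primary stress on the rightmost head = syllable 7.
Secondary stress on 1, 3, 5: ˌpu.bo.ˌse.re.ˌme.to:.ˈnu.kli:.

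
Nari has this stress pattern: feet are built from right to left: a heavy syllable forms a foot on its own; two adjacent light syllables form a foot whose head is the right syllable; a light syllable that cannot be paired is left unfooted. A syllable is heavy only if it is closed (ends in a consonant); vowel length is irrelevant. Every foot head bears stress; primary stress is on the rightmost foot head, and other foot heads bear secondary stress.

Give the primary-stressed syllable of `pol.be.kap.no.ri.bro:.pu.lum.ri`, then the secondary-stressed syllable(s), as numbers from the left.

Weights: 1 pol H, 2 be L, 3 kap H, 4 no L, 5 ri L, 6 bro: L, 7 pu L, 8 lum H, 9 ri L.
Parse right to left (heavy = foot alone; LL = one foot; stranded L unfooted): (ˈpol) be (ˈkap) (no.ˈri) (bro:.ˈpu) (ˈlum) ri.
Foot heads: 1, 3, 5, 7, 8.
Primary stress on the rightmost head = syllable 8.
Secondary stress on 1, 3, 5, 7: ˌpol.be.ˌkap.no.ˌri.bro:.ˌpu.ˈlum.ri.

primary 8, secondary 1, 3, 5, 7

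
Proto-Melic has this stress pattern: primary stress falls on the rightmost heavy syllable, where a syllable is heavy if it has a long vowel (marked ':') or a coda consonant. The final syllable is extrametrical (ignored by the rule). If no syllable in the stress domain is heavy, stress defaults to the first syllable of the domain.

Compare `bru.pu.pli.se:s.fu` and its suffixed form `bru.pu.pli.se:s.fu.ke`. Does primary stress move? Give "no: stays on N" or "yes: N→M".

no: stays on 4

Base `bru.pu.pli.se:s.fu` (5 syllables):
  The final syllable (5, fu) is extrametrical; the stress domain is syllables 1–4.
  Weights: 1 bru L, 2 pu L, 3 pli L, 4 se:s H.
  Heavy syllables in the domain: 4. The rightmost is syllable 4 (se:s).
  → primary stress on syllable 4.
Suffixed `bru.pu.pli.se:s.fu.ke` (6 syllables):
  The final syllable (6, ke) is extrametrical; the stress domain is syllables 1–5.
  Weights: 1 bru L, 2 pu L, 3 pli L, 4 se:s H, 5 fu L.
  Heavy syllables in the domain: 4. The rightmost is syllable 4 (se:s).
  → primary stress on syllable 4.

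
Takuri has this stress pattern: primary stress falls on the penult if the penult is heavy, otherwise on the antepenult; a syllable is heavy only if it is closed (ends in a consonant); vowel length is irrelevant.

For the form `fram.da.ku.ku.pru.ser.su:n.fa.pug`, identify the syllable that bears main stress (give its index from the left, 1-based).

Weights: 7 su:n H, 8 fa L, 9 pug H.
The penult (syllable 8, fa) is light, so stress falls on the antepenult (syllable 7, su:n).
Primary stress: syllable 7 → fram.da.ku.ku.pru.ser.ˈsu:n.fa.pug.

7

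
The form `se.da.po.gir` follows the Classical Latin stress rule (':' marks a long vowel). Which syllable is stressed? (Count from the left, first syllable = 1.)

Classical Latin: stress the penult if heavy (long vowel or closed), else the antepenult.
Weights: 2 da L, 3 po L, 4 gir H.
The penult (syllable 3, po) is light, so stress falls on the antepenult (syllable 2, da).
Stress on syllable 2: se.ˈda.po.gir.

2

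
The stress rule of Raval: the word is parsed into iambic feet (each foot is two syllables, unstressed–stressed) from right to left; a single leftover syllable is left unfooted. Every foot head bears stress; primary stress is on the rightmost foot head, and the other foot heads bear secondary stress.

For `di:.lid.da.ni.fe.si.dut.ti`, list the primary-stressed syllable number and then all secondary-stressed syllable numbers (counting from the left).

Parse right to left into iambic (σˈσ) feet: (di:.ˈlid) (da.ˈni) (fe.ˈsi) (dut.ˈti).
Foot heads (stressed positions): 2, 4, 6, 8.
End Rule Rightmost: primary stress on the rightmost head = syllable 8.
Secondary stress on 2, 4, 6: di:.ˌlid.da.ˌni.fe.ˌsi.dut.ˈti.

primary 8, secondary 2, 4, 6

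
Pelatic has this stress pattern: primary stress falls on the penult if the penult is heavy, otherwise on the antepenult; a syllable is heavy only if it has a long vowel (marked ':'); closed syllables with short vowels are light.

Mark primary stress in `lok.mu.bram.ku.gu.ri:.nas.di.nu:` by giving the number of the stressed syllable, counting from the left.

Weights: 7 nas L, 8 di L, 9 nu: H.
The penult (syllable 8, di) is light, so stress falls on the antepenult (syllable 7, nas).
Primary stress: syllable 7 → lok.mu.bram.ku.gu.ri:.ˈnas.di.nu:.

7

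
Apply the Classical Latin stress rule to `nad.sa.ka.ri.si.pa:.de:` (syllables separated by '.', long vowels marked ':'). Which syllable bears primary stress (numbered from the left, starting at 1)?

6

Classical Latin: stress the penult if heavy (long vowel or closed), else the antepenult.
Weights: 5 si L, 6 pa: H, 7 de: H.
The penult (syllable 6, pa:) is heavy, so it takes stress.
Stress on syllable 6: nad.sa.ka.ri.si.ˈpa:.de:.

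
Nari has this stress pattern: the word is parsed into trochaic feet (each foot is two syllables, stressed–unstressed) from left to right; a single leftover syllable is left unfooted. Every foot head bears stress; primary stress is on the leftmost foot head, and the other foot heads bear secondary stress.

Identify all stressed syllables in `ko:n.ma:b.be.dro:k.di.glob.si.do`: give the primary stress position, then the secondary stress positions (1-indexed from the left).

primary 1, secondary 3, 5, 7

Parse left to right into trochaic (ˈσσ) feet: (ˈko:n.ma:b) (ˈbe.dro:k) (ˈdi.glob) (ˈsi.do).
Foot heads (stressed positions): 1, 3, 5, 7.
End Rule Leftmost: primary stress on the leftmost head = syllable 1.
Secondary stress on 3, 5, 7: ˈko:n.ma:b.ˌbe.dro:k.ˌdi.glob.ˌsi.do.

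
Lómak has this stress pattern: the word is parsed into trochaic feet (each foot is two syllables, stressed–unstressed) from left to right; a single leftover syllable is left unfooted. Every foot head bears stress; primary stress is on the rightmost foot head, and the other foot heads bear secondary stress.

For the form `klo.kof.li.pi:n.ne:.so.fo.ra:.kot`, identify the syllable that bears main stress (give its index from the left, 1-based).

Parse left to right into trochaic (ˈσσ) feet: (ˈklo.kof) (ˈli.pi:n) (ˈne:.so) (ˈfo.ra:) kot. Syllable 9 is left unfooted.
Foot heads (stressed positions): 1, 3, 5, 7.
End Rule Rightmost: primary stress on the rightmost head = syllable 7.
Primary stress: syllable 7 → klo.kof.li.pi:n.ne:.so.ˈfo.ra:.kot.

7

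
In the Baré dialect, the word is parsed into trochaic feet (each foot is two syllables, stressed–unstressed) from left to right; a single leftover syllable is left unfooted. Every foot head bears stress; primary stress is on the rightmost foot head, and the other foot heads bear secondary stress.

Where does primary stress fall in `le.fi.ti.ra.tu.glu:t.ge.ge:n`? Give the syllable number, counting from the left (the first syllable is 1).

7

Parse left to right into trochaic (ˈσσ) feet: (ˈle.fi) (ˈti.ra) (ˈtu.glu:t) (ˈge.ge:n).
Foot heads (stressed positions): 1, 3, 5, 7.
End Rule Rightmost: primary stress on the rightmost head = syllable 7.
Primary stress: syllable 7 → le.fi.ti.ra.tu.glu:t.ˈge.ge:n.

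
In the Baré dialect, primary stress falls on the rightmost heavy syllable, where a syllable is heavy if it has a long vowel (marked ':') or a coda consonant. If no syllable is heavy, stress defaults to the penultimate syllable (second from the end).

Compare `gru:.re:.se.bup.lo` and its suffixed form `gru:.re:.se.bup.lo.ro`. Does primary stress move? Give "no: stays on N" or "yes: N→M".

no: stays on 4

Base `gru:.re:.se.bup.lo` (5 syllables):
  Weights: 1 gru: H, 2 re: H, 3 se L, 4 bup H, 5 lo L.
  Heavy syllables in the domain: 1, 2, 4. The rightmost is syllable 4 (bup).
  → primary stress on syllable 4.
Suffixed `gru:.re:.se.bup.lo.ro` (6 syllables):
  Weights: 1 gru: H, 2 re: H, 3 se L, 4 bup H, 5 lo L, 6 ro L.
  Heavy syllables in the domain: 1, 2, 4. The rightmost is syllable 4 (bup).
  → primary stress on syllable 4.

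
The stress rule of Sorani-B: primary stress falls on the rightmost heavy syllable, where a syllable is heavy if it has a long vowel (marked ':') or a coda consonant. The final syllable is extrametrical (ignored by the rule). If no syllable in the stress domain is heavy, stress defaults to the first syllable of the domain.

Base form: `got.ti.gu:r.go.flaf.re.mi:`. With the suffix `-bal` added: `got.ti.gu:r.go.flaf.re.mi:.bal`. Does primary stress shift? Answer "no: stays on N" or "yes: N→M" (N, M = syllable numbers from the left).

yes: 5→7

Base `got.ti.gu:r.go.flaf.re.mi:` (7 syllables):
  The final syllable (7, mi:) is extrametrical; the stress domain is syllables 1–6.
  Weights: 1 got H, 2 ti L, 3 gu:r H, 4 go L, 5 flaf H, 6 re L.
  Heavy syllables in the domain: 1, 3, 5. The rightmost is syllable 5 (flaf).
  → primary stress on syllable 5.
Suffixed `got.ti.gu:r.go.flaf.re.mi:.bal` (8 syllables):
  The final syllable (8, bal) is extrametrical; the stress domain is syllables 1–7.
  Weights: 1 got H, 2 ti L, 3 gu:r H, 4 go L, 5 flaf H, 6 re L, 7 mi: H.
  Heavy syllables in the domain: 1, 3, 5, 7. The rightmost is syllable 7 (mi:).
  → primary stress on syllable 7.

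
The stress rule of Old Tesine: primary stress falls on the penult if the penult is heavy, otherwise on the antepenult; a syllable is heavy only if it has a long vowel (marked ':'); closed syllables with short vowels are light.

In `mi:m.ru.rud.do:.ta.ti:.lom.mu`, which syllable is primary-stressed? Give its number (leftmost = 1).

6

Weights: 6 ti: H, 7 lom L, 8 mu L.
The penult (syllable 7, lom) is light, so stress falls on the antepenult (syllable 6, ti:).
Primary stress: syllable 6 → mi:m.ru.rud.do:.ta.ˈti:.lom.mu.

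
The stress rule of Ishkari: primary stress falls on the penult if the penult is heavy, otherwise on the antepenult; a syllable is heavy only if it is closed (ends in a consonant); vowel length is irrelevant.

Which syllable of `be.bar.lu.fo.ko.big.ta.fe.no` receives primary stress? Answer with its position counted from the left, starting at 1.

Weights: 7 ta L, 8 fe L, 9 no L.
The penult (syllable 8, fe) is light, so stress falls on the antepenult (syllable 7, ta).
Primary stress: syllable 7 → be.bar.lu.fo.ko.big.ˈta.fe.no.

7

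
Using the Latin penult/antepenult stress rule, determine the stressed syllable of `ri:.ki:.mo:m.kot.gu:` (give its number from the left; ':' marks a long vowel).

Classical Latin: stress the penult if heavy (long vowel or closed), else the antepenult.
Weights: 3 mo:m H, 4 kot H, 5 gu: H.
The penult (syllable 4, kot) is heavy, so it takes stress.
Stress on syllable 4: ri:.ki:.mo:m.ˈkot.gu:.

4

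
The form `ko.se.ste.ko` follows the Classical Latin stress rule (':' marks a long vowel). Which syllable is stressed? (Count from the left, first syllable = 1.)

Classical Latin: stress the penult if heavy (long vowel or closed), else the antepenult.
Weights: 2 se L, 3 ste L, 4 ko L.
The penult (syllable 3, ste) is light, so stress falls on the antepenult (syllable 2, se).
Stress on syllable 2: ko.ˈse.ste.ko.

2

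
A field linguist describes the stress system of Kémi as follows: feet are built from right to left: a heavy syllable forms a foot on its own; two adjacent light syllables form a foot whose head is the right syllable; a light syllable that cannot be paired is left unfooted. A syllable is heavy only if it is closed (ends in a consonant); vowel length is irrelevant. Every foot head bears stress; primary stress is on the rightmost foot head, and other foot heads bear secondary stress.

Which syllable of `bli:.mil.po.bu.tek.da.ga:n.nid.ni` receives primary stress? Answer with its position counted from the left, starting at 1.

8

Weights: 1 bli: L, 2 mil H, 3 po L, 4 bu L, 5 tek H, 6 da L, 7 ga:n H, 8 nid H, 9 ni L.
Parse right to left (heavy = foot alone; LL = one foot; stranded L unfooted): bli: (ˈmil) (po.ˈbu) (ˈtek) da (ˈga:n) (ˈnid) ni.
Foot heads: 2, 4, 5, 7, 8.
Primary stress on the rightmost head = syllable 8.
Primary stress: syllable 8 → bli:.mil.po.bu.tek.da.ga:n.ˈnid.ni.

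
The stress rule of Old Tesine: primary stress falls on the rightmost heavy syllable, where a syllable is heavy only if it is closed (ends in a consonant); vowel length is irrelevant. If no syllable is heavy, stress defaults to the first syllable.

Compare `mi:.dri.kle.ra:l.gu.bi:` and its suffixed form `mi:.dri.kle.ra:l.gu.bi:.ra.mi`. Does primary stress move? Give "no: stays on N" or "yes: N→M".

no: stays on 4

Base `mi:.dri.kle.ra:l.gu.bi:` (6 syllables):
  Weights: 1 mi: L, 2 dri L, 3 kle L, 4 ra:l H, 5 gu L, 6 bi: L.
  Heavy syllables in the domain: 4. The rightmost is syllable 4 (ra:l).
  → primary stress on syllable 4.
Suffixed `mi:.dri.kle.ra:l.gu.bi:.ra.mi` (8 syllables):
  Weights: 1 mi: L, 2 dri L, 3 kle L, 4 ra:l H, 5 gu L, 6 bi: L, 7 ra L, 8 mi L.
  Heavy syllables in the domain: 4. The rightmost is syllable 4 (ra:l).
  → primary stress on syllable 4.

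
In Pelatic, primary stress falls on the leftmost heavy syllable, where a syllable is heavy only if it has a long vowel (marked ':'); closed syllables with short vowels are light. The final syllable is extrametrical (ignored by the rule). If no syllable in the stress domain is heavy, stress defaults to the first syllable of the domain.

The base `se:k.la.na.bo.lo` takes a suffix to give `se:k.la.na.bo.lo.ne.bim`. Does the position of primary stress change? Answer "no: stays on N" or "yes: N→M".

no: stays on 1

Base `se:k.la.na.bo.lo` (5 syllables):
  The final syllable (5, lo) is extrametrical; the stress domain is syllables 1–4.
  Weights: 1 se:k H, 2 la L, 3 na L, 4 bo L.
  Heavy syllables in the domain: 1. The leftmost is syllable 1 (se:k).
  → primary stress on syllable 1.
Suffixed `se:k.la.na.bo.lo.ne.bim` (7 syllables):
  The final syllable (7, bim) is extrametrical; the stress domain is syllables 1–6.
  Weights: 1 se:k H, 2 la L, 3 na L, 4 bo L, 5 lo L, 6 ne L.
  Heavy syllables in the domain: 1. The leftmost is syllable 1 (se:k).
  → primary stress on syllable 1.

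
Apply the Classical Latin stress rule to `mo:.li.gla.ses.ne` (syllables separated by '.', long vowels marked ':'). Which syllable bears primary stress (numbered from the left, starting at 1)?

4

Classical Latin: stress the penult if heavy (long vowel or closed), else the antepenult.
Weights: 3 gla L, 4 ses H, 5 ne L.
The penult (syllable 4, ses) is heavy, so it takes stress.
Stress on syllable 4: mo:.li.gla.ˈses.ne.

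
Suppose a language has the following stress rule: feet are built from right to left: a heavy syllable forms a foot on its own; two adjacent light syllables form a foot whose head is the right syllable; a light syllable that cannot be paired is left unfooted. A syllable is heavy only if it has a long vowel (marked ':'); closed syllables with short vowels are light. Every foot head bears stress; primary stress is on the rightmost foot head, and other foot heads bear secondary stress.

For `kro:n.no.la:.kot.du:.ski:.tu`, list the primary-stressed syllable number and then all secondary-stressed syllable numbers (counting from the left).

primary 6, secondary 1, 3, 5

Weights: 1 kro:n H, 2 no L, 3 la: H, 4 kot L, 5 du: H, 6 ski: H, 7 tu L.
Parse right to left (heavy = foot alone; LL = one foot; stranded L unfooted): (ˈkro:n) no (ˈla:) kot (ˈdu:) (ˈski:) tu.
Foot heads: 1, 3, 5, 6.
Primary stress on the rightmost head = syllable 6.
Secondary stress on 1, 3, 5: ˌkro:n.no.ˌla:.kot.ˌdu:.ˈski:.tu.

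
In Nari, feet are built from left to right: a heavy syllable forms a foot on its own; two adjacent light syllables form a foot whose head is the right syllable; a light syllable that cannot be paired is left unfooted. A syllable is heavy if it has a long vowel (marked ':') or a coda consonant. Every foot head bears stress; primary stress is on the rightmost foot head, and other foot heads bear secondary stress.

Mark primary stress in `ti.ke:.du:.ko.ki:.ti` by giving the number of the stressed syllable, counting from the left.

5

Weights: 1 ti L, 2 ke: H, 3 du: H, 4 ko L, 5 ki: H, 6 ti L.
Parse left to right (heavy = foot alone; LL = one foot; stranded L unfooted): ti (ˈke:) (ˈdu:) ko (ˈki:) ti.
Foot heads: 2, 3, 5.
Primary stress on the rightmost head = syllable 5.
Primary stress: syllable 5 → ti.ke:.du:.ko.ˈki:.ti.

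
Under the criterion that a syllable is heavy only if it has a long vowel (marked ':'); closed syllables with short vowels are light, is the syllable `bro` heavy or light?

`bro`: short vowel, open (no coda). Short vowel → light.

light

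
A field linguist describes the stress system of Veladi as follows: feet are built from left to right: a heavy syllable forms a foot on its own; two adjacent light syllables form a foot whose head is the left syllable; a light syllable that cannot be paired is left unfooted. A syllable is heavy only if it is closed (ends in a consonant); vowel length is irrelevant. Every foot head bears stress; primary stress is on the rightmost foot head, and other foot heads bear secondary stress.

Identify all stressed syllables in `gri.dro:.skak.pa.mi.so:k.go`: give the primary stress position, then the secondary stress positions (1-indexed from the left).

primary 6, secondary 1, 3, 4

Weights: 1 gri L, 2 dro: L, 3 skak H, 4 pa L, 5 mi L, 6 so:k H, 7 go L.
Parse left to right (heavy = foot alone; LL = one foot; stranded L unfooted): (ˈgri.dro:) (ˈskak) (ˈpa.mi) (ˈso:k) go.
Foot heads: 1, 3, 4, 6.
Primary stress on the rightmost head = syllable 6.
Secondary stress on 1, 3, 4: ˌgri.dro:.ˌskak.ˌpa.mi.ˈso:k.go.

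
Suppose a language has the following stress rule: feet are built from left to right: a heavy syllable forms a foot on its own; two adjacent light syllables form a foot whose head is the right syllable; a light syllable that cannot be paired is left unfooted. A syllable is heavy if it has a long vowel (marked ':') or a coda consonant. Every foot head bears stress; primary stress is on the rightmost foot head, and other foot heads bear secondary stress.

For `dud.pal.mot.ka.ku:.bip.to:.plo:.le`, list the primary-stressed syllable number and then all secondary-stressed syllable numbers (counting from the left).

primary 8, secondary 1, 2, 3, 5, 6, 7

Weights: 1 dud H, 2 pal H, 3 mot H, 4 ka L, 5 ku: H, 6 bip H, 7 to: H, 8 plo: H, 9 le L.
Parse left to right (heavy = foot alone; LL = one foot; stranded L unfooted): (ˈdud) (ˈpal) (ˈmot) ka (ˈku:) (ˈbip) (ˈto:) (ˈplo:) le.
Foot heads: 1, 2, 3, 5, 6, 7, 8.
Primary stress on the rightmost head = syllable 8.
Secondary stress on 1, 2, 3, 5, 6, 7: ˌdud.ˌpal.ˌmot.ka.ˌku:.ˌbip.ˌto:.ˈplo:.le.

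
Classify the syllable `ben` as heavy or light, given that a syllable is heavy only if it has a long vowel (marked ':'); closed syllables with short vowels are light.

`ben`: short vowel, closed (coda /n/). Short vowel → light.

light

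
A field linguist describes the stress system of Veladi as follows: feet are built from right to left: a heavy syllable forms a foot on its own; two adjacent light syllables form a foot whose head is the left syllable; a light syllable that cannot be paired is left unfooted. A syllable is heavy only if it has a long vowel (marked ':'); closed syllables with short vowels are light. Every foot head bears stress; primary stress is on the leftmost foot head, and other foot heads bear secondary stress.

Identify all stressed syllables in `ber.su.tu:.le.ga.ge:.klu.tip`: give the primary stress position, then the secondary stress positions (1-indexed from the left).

Weights: 1 ber L, 2 su L, 3 tu: H, 4 le L, 5 ga L, 6 ge: H, 7 klu L, 8 tip L.
Parse right to left (heavy = foot alone; LL = one foot; stranded L unfooted): (ˈber.su) (ˈtu:) (ˈle.ga) (ˈge:) (ˈklu.tip).
Foot heads: 1, 3, 4, 6, 7.
Primary stress on the leftmost head = syllable 1.
Secondary stress on 3, 4, 6, 7: ˈber.su.ˌtu:.ˌle.ga.ˌge:.ˌklu.tip.

primary 1, secondary 3, 4, 6, 7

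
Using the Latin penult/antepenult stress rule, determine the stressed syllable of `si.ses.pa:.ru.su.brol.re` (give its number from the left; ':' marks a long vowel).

Classical Latin: stress the penult if heavy (long vowel or closed), else the antepenult.
Weights: 5 su L, 6 brol H, 7 re L.
The penult (syllable 6, brol) is heavy, so it takes stress.
Stress on syllable 6: si.ses.pa:.ru.su.ˈbrol.re.

6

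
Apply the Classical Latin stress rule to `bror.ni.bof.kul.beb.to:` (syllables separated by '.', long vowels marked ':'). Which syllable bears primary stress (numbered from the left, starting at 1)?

5

Classical Latin: stress the penult if heavy (long vowel or closed), else the antepenult.
Weights: 4 kul H, 5 beb H, 6 to: H.
The penult (syllable 5, beb) is heavy, so it takes stress.
Stress on syllable 5: bror.ni.bof.kul.ˈbeb.to:.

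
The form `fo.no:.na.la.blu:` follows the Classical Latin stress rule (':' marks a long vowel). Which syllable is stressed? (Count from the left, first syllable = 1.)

Classical Latin: stress the penult if heavy (long vowel or closed), else the antepenult.
Weights: 3 na L, 4 la L, 5 blu: H.
The penult (syllable 4, la) is light, so stress falls on the antepenult (syllable 3, na).
Stress on syllable 3: fo.no:.ˈna.la.blu:.

3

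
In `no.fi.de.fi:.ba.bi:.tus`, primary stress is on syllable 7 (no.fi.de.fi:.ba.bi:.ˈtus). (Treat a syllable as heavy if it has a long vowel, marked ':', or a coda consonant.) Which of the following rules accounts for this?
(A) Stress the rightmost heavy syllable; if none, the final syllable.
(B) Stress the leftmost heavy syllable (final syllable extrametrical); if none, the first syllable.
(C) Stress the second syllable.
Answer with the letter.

A

Rule A → syllable 7 ✓.
Rule B → syllable 4 (observed: 7).
Rule C → syllable 2 (observed: 7).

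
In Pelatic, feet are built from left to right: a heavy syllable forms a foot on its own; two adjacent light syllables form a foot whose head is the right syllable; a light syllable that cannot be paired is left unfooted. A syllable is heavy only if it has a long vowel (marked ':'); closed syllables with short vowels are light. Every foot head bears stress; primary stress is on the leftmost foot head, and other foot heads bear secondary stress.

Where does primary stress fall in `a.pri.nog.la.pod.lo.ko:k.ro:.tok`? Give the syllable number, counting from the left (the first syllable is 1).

2

Weights: 1 a L, 2 pri L, 3 nog L, 4 la L, 5 pod L, 6 lo L, 7 ko:k H, 8 ro: H, 9 tok L.
Parse left to right (heavy = foot alone; LL = one foot; stranded L unfooted): (a.ˈpri) (nog.ˈla) (pod.ˈlo) (ˈko:k) (ˈro:) tok.
Foot heads: 2, 4, 6, 7, 8.
Primary stress on the leftmost head = syllable 2.
Primary stress: syllable 2 → a.ˈpri.nog.la.pod.lo.ko:k.ro:.tok.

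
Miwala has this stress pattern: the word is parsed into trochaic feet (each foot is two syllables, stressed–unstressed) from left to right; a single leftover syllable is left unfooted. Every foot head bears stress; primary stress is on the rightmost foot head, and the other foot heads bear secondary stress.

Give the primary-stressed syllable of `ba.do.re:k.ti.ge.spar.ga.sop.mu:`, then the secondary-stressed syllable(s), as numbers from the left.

primary 7, secondary 1, 3, 5

Parse left to right into trochaic (ˈσσ) feet: (ˈba.do) (ˈre:k.ti) (ˈge.spar) (ˈga.sop) mu:. Syllable 9 is left unfooted.
Foot heads (stressed positions): 1, 3, 5, 7.
End Rule Rightmost: primary stress on the rightmost head = syllable 7.
Secondary stress on 1, 3, 5: ˌba.do.ˌre:k.ti.ˌge.spar.ˈga.sop.mu:.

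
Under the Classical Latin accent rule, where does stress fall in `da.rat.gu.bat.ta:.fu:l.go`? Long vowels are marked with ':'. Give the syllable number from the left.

Classical Latin: stress the penult if heavy (long vowel or closed), else the antepenult.
Weights: 5 ta: H, 6 fu:l H, 7 go L.
The penult (syllable 6, fu:l) is heavy, so it takes stress.
Stress on syllable 6: da.rat.gu.bat.ta:.ˈfu:l.go.

6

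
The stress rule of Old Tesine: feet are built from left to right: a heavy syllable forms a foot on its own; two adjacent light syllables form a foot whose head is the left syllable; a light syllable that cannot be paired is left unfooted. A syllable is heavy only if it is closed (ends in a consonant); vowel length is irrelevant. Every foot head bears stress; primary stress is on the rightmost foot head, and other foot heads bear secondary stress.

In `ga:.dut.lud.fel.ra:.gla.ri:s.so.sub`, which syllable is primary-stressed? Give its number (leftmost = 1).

Weights: 1 ga: L, 2 dut H, 3 lud H, 4 fel H, 5 ra: L, 6 gla L, 7 ri:s H, 8 so L, 9 sub H.
Parse left to right (heavy = foot alone; LL = one foot; stranded L unfooted): ga: (ˈdut) (ˈlud) (ˈfel) (ˈra:.gla) (ˈri:s) so (ˈsub).
Foot heads: 2, 3, 4, 5, 7, 9.
Primary stress on the rightmost head = syllable 9.
Primary stress: syllable 9 → ga:.dut.lud.fel.ra:.gla.ri:s.so.ˈsub.

9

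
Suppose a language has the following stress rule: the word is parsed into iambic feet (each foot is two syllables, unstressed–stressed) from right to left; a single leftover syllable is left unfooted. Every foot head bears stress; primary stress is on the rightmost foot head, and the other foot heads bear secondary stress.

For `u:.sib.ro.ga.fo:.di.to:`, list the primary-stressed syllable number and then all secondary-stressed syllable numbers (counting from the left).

primary 7, secondary 3, 5

Parse right to left into iambic (σˈσ) feet: u: (sib.ˈro) (ga.ˈfo:) (di.ˈto:). Syllable 1 is left unfooted.
Foot heads (stressed positions): 3, 5, 7.
End Rule Rightmost: primary stress on the rightmost head = syllable 7.
Secondary stress on 3, 5: u:.sib.ˌro.ga.ˌfo:.di.ˈto:.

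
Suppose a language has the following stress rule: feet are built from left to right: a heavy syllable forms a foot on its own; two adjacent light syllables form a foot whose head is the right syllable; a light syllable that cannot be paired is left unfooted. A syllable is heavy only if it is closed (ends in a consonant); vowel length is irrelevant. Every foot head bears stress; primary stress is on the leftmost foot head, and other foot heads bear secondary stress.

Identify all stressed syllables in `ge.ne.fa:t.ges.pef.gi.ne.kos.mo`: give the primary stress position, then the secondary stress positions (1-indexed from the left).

primary 2, secondary 3, 4, 5, 7, 8

Weights: 1 ge L, 2 ne L, 3 fa:t H, 4 ges H, 5 pef H, 6 gi L, 7 ne L, 8 kos H, 9 mo L.
Parse left to right (heavy = foot alone; LL = one foot; stranded L unfooted): (ge.ˈne) (ˈfa:t) (ˈges) (ˈpef) (gi.ˈne) (ˈkos) mo.
Foot heads: 2, 3, 4, 5, 7, 8.
Primary stress on the leftmost head = syllable 2.
Secondary stress on 3, 4, 5, 7, 8: ge.ˈne.ˌfa:t.ˌges.ˌpef.gi.ˌne.ˌkos.mo.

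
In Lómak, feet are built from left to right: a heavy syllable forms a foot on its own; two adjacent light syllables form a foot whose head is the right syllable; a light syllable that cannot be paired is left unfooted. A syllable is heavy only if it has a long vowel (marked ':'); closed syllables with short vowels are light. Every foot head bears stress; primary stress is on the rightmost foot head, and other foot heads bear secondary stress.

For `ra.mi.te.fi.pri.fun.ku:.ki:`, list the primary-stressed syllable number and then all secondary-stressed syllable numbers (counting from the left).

primary 8, secondary 2, 4, 6, 7

Weights: 1 ra L, 2 mi L, 3 te L, 4 fi L, 5 pri L, 6 fun L, 7 ku: H, 8 ki: H.
Parse left to right (heavy = foot alone; LL = one foot; stranded L unfooted): (ra.ˈmi) (te.ˈfi) (pri.ˈfun) (ˈku:) (ˈki:).
Foot heads: 2, 4, 6, 7, 8.
Primary stress on the rightmost head = syllable 8.
Secondary stress on 2, 4, 6, 7: ra.ˌmi.te.ˌfi.pri.ˌfun.ˌku:.ˈki:.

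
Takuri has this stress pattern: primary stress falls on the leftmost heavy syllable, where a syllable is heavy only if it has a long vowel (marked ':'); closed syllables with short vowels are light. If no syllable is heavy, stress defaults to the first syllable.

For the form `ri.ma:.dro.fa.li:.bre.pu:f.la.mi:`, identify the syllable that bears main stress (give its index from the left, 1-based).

2

Weights: 1 ri L, 2 ma: H, 3 dro L, 4 fa L, 5 li: H, 6 bre L, 7 pu:f H, 8 la L, 9 mi: H.
Heavy syllables in the domain: 2, 5, 7, 9. The leftmost is syllable 2 (ma:).
Primary stress: syllable 2 → ri.ˈma:.dro.fa.li:.bre.pu:f.la.mi:.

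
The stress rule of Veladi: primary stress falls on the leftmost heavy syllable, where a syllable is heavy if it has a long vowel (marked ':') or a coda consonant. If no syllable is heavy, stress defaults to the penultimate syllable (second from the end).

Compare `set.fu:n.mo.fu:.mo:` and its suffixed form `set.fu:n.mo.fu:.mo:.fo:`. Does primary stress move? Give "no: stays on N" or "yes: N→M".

no: stays on 1

Base `set.fu:n.mo.fu:.mo:` (5 syllables):
  Weights: 1 set H, 2 fu:n H, 3 mo L, 4 fu: H, 5 mo: H.
  Heavy syllables in the domain: 1, 2, 4, 5. The leftmost is syllable 1 (set).
  → primary stress on syllable 1.
Suffixed `set.fu:n.mo.fu:.mo:.fo:` (6 syllables):
  Weights: 1 set H, 2 fu:n H, 3 mo L, 4 fu: H, 5 mo: H, 6 fo: H.
  Heavy syllables in the domain: 1, 2, 4, 5, 6. The leftmost is syllable 1 (set).
  → primary stress on syllable 1.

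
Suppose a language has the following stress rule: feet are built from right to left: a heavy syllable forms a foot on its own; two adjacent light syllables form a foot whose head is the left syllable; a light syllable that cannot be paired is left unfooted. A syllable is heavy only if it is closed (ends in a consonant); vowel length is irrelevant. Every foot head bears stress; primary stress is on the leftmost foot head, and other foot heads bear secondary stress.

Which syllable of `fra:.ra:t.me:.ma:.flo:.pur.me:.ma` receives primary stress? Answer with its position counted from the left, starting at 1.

Weights: 1 fra: L, 2 ra:t H, 3 me: L, 4 ma: L, 5 flo: L, 6 pur H, 7 me: L, 8 ma L.
Parse right to left (heavy = foot alone; LL = one foot; stranded L unfooted): fra: (ˈra:t) me: (ˈma:.flo:) (ˈpur) (ˈme:.ma).
Foot heads: 2, 4, 6, 7.
Primary stress on the leftmost head = syllable 2.
Primary stress: syllable 2 → fra:.ˈra:t.me:.ma:.flo:.pur.me:.ma.

2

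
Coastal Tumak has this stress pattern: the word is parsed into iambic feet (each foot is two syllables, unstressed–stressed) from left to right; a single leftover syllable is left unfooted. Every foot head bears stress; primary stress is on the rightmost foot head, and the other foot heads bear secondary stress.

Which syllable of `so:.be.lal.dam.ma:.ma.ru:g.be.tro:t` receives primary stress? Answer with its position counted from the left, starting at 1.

8

Parse left to right into iambic (σˈσ) feet: (so:.ˈbe) (lal.ˈdam) (ma:.ˈma) (ru:g.ˈbe) tro:t. Syllable 9 is left unfooted.
Foot heads (stressed positions): 2, 4, 6, 8.
End Rule Rightmost: primary stress on the rightmost head = syllable 8.
Primary stress: syllable 8 → so:.be.lal.dam.ma:.ma.ru:g.ˈbe.tro:t.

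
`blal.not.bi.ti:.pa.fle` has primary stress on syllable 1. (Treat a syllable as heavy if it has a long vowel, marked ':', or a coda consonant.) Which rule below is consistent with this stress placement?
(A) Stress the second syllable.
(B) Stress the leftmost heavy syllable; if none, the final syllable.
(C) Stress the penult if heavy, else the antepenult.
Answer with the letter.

Rule A → syllable 2 (observed: 1).
Rule B → syllable 1 ✓.
Rule C → syllable 4 (observed: 1).

B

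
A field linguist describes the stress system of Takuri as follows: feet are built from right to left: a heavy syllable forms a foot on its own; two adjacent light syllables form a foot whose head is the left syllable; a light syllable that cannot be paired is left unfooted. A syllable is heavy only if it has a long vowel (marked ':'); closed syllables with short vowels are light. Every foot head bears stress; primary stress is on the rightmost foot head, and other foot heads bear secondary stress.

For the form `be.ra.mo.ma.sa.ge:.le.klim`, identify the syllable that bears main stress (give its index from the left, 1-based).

7

Weights: 1 be L, 2 ra L, 3 mo L, 4 ma L, 5 sa L, 6 ge: H, 7 le L, 8 klim L.
Parse right to left (heavy = foot alone; LL = one foot; stranded L unfooted): be (ˈra.mo) (ˈma.sa) (ˈge:) (ˈle.klim).
Foot heads: 2, 4, 6, 7.
Primary stress on the rightmost head = syllable 7.
Primary stress: syllable 7 → be.ra.mo.ma.sa.ge:.ˈle.klim.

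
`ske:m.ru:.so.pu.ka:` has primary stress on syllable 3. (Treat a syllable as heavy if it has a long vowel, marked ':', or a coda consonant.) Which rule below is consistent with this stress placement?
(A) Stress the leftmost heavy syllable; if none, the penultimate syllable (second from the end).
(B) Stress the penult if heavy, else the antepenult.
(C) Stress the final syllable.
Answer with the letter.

B

Rule A → syllable 1 (observed: 3).
Rule B → syllable 3 ✓.
Rule C → syllable 5 (observed: 3).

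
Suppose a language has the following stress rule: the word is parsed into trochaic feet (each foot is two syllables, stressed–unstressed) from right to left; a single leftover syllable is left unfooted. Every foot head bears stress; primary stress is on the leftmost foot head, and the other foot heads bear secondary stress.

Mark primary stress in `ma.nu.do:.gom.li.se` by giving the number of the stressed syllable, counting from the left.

Parse right to left into trochaic (ˈσσ) feet: (ˈma.nu) (ˈdo:.gom) (ˈli.se).
Foot heads (stressed positions): 1, 3, 5.
End Rule Leftmost: primary stress on the leftmost head = syllable 1.
Primary stress: syllable 1 → ˈma.nu.do:.gom.li.se.

1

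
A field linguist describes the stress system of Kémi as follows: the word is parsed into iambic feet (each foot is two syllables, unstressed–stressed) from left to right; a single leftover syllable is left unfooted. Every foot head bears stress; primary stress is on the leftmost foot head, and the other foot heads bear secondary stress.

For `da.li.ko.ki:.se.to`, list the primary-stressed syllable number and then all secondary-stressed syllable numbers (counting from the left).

primary 2, secondary 4, 6

Parse left to right into iambic (σˈσ) feet: (da.ˈli) (ko.ˈki:) (se.ˈto).
Foot heads (stressed positions): 2, 4, 6.
End Rule Leftmost: primary stress on the leftmost head = syllable 2.
Secondary stress on 4, 6: da.ˈli.ko.ˌki:.se.ˌto.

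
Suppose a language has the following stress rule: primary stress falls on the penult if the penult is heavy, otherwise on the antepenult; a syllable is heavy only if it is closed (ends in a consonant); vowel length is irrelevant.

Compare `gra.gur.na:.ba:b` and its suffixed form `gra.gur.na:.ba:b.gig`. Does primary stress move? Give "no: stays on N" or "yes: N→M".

yes: 2→4

Base `gra.gur.na:.ba:b` (4 syllables):
  Weights: 2 gur H, 3 na: L, 4 ba:b H.
  The penult (syllable 3, na:) is light, so stress falls on the antepenult (syllable 2, gur).
  → primary stress on syllable 2.
Suffixed `gra.gur.na:.ba:b.gig` (5 syllables):
  Weights: 3 na: L, 4 ba:b H, 5 gig H.
  The penult (syllable 4, ba:b) is heavy, so it takes stress.
  → primary stress on syllable 4.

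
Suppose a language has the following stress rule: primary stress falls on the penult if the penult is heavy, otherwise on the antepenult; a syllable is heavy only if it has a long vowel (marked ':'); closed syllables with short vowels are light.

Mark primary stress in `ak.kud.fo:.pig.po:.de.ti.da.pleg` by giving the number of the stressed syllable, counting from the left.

Weights: 7 ti L, 8 da L, 9 pleg L.
The penult (syllable 8, da) is light, so stress falls on the antepenult (syllable 7, ti).
Primary stress: syllable 7 → ak.kud.fo:.pig.po:.de.ˈti.da.pleg.

7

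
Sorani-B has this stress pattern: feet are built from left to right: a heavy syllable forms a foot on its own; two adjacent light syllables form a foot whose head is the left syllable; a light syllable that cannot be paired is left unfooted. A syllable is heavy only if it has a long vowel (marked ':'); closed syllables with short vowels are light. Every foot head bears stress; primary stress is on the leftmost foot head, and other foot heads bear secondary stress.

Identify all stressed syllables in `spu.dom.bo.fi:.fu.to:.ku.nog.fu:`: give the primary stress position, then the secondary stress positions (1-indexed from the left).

Weights: 1 spu L, 2 dom L, 3 bo L, 4 fi: H, 5 fu L, 6 to: H, 7 ku L, 8 nog L, 9 fu: H.
Parse left to right (heavy = foot alone; LL = one foot; stranded L unfooted): (ˈspu.dom) bo (ˈfi:) fu (ˈto:) (ˈku.nog) (ˈfu:).
Foot heads: 1, 4, 6, 7, 9.
Primary stress on the leftmost head = syllable 1.
Secondary stress on 4, 6, 7, 9: ˈspu.dom.bo.ˌfi:.fu.ˌto:.ˌku.nog.ˌfu:.

primary 1, secondary 4, 6, 7, 9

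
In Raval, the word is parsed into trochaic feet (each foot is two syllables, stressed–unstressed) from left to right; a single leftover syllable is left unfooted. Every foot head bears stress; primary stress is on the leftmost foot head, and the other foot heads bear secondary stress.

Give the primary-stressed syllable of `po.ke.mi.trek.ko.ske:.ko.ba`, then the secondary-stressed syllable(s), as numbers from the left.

primary 1, secondary 3, 5, 7

Parse left to right into trochaic (ˈσσ) feet: (ˈpo.ke) (ˈmi.trek) (ˈko.ske:) (ˈko.ba).
Foot heads (stressed positions): 1, 3, 5, 7.
End Rule Leftmost: primary stress on the leftmost head = syllable 1.
Secondary stress on 3, 5, 7: ˈpo.ke.ˌmi.trek.ˌko.ske:.ˌko.ba.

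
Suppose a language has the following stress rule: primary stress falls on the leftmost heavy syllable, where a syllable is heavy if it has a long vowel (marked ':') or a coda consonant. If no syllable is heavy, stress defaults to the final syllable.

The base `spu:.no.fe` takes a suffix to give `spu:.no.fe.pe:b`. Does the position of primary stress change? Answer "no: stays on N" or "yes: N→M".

Base `spu:.no.fe` (3 syllables):
  Weights: 1 spu: H, 2 no L, 3 fe L.
  Heavy syllables in the domain: 1. The leftmost is syllable 1 (spu:).
  → primary stress on syllable 1.
Suffixed `spu:.no.fe.pe:b` (4 syllables):
  Weights: 1 spu: H, 2 no L, 3 fe L, 4 pe:b H.
  Heavy syllables in the domain: 1, 4. The leftmost is syllable 1 (spu:).
  → primary stress on syllable 1.

no: stays on 1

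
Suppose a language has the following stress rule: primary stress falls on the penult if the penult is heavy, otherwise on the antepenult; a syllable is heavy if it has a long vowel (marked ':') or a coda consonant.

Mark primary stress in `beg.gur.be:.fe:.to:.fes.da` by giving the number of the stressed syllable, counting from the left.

6

Weights: 5 to: H, 6 fes H, 7 da L.
The penult (syllable 6, fes) is heavy, so it takes stress.
Primary stress: syllable 6 → beg.gur.be:.fe:.to:.ˈfes.da.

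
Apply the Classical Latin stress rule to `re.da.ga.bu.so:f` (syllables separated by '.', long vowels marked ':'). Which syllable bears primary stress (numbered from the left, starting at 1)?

Classical Latin: stress the penult if heavy (long vowel or closed), else the antepenult.
Weights: 3 ga L, 4 bu L, 5 so:f H.
The penult (syllable 4, bu) is light, so stress falls on the antepenult (syllable 3, ga).
Stress on syllable 3: re.da.ˈga.bu.so:f.

3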